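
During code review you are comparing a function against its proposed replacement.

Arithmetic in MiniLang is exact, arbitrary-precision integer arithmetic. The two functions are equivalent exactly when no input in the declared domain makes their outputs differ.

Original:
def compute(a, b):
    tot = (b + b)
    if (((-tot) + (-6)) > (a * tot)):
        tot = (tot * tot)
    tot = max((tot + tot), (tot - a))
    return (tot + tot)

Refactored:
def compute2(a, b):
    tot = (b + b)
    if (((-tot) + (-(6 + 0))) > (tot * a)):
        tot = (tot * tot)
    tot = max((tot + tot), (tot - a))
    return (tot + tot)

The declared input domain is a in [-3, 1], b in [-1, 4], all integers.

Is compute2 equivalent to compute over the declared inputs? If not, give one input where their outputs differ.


Changes here: constant usage differs; and arithmetic usage differs; the full 30-point sweep finds no disagreement.
verdict: equivalent


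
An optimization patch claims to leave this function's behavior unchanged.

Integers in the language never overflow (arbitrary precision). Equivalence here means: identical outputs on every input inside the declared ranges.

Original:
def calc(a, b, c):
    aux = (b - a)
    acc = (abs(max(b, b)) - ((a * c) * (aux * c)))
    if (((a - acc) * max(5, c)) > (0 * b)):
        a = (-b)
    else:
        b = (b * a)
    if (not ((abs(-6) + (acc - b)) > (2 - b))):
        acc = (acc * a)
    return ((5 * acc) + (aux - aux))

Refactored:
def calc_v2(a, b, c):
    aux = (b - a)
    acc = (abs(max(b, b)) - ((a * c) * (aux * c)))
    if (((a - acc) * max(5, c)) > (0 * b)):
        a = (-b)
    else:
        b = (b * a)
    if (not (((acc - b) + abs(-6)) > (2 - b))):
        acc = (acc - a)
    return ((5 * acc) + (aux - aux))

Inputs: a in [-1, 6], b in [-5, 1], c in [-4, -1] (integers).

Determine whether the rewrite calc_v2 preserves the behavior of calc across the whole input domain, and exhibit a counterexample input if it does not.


Try a=-1, b=-5, c=-4.
calc: aux=-4, then acc=-59, then (((a - acc) * max(5, c)) > (0 * b)) is true, then a=5, then (not ((abs(-6) + (acc - b)) > (2 - b))) is true, then acc=-295, then returns -1475
calc_v2: aux=-4, then acc=-59, then (((a - acc) * max(5, c)) > (0 * b)) is true, then a=5, then (not (((acc - b) + abs(-6)) > (2 - b))) is true, then acc=-64, then returns -320
-1475 against -320: the behavior changed.
verdict: not equivalent; witness: a=-1, b=-5, c=-4


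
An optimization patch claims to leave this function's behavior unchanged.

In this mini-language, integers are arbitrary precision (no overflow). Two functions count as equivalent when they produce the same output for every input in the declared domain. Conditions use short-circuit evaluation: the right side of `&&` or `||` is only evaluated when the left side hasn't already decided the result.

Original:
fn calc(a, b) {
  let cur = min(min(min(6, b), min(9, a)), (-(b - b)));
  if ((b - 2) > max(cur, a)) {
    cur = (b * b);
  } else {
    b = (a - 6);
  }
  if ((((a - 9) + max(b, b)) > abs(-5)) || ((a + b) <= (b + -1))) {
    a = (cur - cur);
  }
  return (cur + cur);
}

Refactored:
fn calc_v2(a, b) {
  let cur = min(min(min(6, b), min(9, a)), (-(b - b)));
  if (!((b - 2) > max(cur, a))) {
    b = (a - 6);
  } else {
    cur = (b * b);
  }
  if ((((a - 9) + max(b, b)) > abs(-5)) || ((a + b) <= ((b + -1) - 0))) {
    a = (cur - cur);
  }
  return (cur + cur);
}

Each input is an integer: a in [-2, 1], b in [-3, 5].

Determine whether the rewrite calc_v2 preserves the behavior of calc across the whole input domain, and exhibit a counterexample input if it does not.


Reading the diff, among the changes: constant usage differs; and arithmetic usage differs; and boolean connective usage differs.
One worked example (a=-1, b=1) — calc: cur = -1; ((b - 2) > max(cur, a)) -> false; b = -7; ((((a - 9) + max(b, b)) > abs(-5)) || ((a + b) <= (b + -1))) -> true; a = 0; return -2; calc_v2: cur = -1; (!((b - 2) > max(cur, a))) -> true; b = -7; ((((a - 9) + max(b, b)) > abs(-5)) || ((a + b) <= ((b + -1) - 0))) -> true; a = 0; return -2; agreement on -2.
Checked all 36 inputs in the declared domain: the outputs agree on every one.
verdict: equivalent


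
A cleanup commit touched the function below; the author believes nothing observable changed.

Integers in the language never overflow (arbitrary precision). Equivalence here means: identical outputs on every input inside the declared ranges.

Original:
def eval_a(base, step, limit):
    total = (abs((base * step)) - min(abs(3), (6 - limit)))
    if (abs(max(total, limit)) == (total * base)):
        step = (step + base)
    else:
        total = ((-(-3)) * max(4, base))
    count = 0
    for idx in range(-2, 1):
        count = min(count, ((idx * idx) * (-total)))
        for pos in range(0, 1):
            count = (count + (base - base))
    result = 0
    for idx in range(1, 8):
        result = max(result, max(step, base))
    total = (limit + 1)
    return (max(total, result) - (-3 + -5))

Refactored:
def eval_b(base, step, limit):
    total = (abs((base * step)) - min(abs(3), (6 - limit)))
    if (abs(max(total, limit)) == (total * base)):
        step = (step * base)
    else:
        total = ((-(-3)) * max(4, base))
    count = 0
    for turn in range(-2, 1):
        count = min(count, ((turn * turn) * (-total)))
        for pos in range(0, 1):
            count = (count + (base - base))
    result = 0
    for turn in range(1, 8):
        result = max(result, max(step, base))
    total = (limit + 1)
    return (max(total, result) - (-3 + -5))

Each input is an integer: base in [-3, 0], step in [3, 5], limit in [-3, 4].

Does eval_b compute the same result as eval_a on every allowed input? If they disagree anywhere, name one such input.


Run the pair on base=-1, step=3, limit=-3.
eval_a: total=0, then (abs(max(total, limit)) == (total * base)) is true, then step=2, then count=0, then (idx=-2), then count=0, then (pos=0), then count=0, then (idx=-1), then count=0, then (pos=0), then count=0, then (idx=0), then count=0, then (pos=0), then count=0, then result=0, then (idx=1), then result=2, then (idx=2), then result=2, then (idx=3), then result=2, then (idx=4), then result=2, then (idx=5), then result=2, then (idx=6), then result=2, then (idx=7), then result=2, then total=-2, then returns 10
eval_b: total=0, then (abs(max(total, limit)) == (total * base)) is true, then step=-3, then count=0, then (turn=-2), then count=0, then (pos=0), then count=0, then (turn=-1), then count=0, then (pos=0), then count=0, then (turn=0), then count=0, then (pos=0), then count=0, then result=0, then (turn=1), then result=0, then (turn=2), then result=0, then (turn=3), then result=0, then (turn=4), then result=0, then (turn=5), then result=0, then (turn=6), then result=0, then (turn=7), then result=0, then total=-2, then returns 8
10 vs 8 — the two versions disagree here.
verdict: not equivalent; witness: base=-1, step=3, limit=-3


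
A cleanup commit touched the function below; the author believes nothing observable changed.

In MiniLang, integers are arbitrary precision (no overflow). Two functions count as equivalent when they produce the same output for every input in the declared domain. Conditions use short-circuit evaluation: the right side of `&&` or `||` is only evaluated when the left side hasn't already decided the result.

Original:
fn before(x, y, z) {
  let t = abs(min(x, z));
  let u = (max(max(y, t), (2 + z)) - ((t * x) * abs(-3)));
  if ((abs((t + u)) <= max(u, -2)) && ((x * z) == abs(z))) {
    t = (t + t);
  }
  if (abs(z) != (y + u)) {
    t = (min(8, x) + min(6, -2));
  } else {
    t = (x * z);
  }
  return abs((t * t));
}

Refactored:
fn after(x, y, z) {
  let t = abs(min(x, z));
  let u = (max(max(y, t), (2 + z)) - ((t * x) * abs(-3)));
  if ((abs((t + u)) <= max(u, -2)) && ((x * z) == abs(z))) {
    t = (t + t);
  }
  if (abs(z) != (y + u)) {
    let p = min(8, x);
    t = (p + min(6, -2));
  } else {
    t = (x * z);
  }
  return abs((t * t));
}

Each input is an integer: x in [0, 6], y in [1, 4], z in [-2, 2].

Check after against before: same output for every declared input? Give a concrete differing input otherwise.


Side by side, the visible changes include: local variable names differ; and statement counts differ.
One worked example (x=5, y=1, z=-2) — before: t becomes 2; next u becomes -28; next ((abs((t + u)) <= max(u, -2)) && ((x * z) == abs(z))) evaluates to false; next (abs(z) != (y + u)) evaluates to true; next t becomes 3; next final value 9; after: t becomes 2; next u becomes -28; next ((abs((t + u)) <= max(u, -2)) && ((x * z) == abs(z))) evaluates to false; next (abs(z) != (y + u)) evaluates to true; next p becomes 5; next t becomes 3; next final value 9; agreement on 9.
An exhaustive pass over the 140 declared inputs shows identical outputs.
verdict: equivalent


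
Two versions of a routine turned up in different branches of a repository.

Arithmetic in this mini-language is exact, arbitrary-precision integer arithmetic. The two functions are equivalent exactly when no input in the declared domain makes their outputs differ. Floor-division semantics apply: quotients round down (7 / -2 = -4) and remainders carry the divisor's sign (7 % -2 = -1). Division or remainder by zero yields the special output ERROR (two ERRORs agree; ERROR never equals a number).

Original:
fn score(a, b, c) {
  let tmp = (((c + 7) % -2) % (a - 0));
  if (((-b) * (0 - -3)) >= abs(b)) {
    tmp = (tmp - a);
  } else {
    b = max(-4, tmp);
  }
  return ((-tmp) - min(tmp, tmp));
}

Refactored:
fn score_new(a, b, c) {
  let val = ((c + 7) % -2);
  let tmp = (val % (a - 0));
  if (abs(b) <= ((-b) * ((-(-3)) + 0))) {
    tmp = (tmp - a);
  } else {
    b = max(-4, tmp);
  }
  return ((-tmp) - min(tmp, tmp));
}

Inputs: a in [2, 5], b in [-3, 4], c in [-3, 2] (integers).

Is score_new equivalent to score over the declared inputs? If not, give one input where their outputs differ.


Equivalent — the differences include statement counts differ, arithmetic usage differs, comparison usage differs, local variable names differ, yet no declared input distinguishes the two.
Spot check at a=3, b=2, c=2 — score: tmp := 2 | (((-b) * (0 - -3)) >= abs(b)): false | b := 2 | result -4. score_new: val := -1 | tmp := 2 | (abs(b) <= ((-b) * ((-(-3)) + 0))): false | b := 2 | result -4. Both give -4.
Across all 192 domain points the two functions coincide.
verdict: equivalent


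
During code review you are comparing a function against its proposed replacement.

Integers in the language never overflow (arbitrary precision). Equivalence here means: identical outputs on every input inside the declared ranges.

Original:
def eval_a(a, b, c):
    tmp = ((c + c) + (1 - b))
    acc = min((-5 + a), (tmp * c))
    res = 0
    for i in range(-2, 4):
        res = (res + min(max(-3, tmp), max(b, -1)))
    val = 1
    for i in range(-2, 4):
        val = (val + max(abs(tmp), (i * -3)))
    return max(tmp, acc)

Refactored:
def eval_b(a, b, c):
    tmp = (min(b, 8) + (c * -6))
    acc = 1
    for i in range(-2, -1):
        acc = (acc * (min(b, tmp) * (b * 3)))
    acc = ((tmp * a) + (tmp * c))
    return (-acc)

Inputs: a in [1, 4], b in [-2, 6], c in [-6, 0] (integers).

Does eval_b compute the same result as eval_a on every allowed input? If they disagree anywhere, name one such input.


Consider the input a=1, b=-2, c=-6.
eval_a: tmp becomes -9; next acc becomes -4; next res becomes 0; next at i=-2:; next res becomes -3; next at i=-1:; next res becomes -6; next at i=0:; next res becomes -9; next at i=1:; next res becomes -12; next at i=2:; next res becomes -15; next at i=3:; next res becomes -18; next val becomes 1; next at i=-2:; next val becomes 10; next at i=-1:; next val becomes 19; next at i=0:; next val becomes 28; next at i=1:; next val becomes 37; next at i=2:; next val becomes 46; next at i=3:; next val becomes 55; next final value -4
eval_b: tmp becomes 34; next acc becomes 1; next at i=-2:; next acc becomes 12; next acc becomes -170; next final value 170
-4 and 170 differ, so these are not the same function on this domain.
verdict: not equivalent; witness: a=1, b=-2, c=-6


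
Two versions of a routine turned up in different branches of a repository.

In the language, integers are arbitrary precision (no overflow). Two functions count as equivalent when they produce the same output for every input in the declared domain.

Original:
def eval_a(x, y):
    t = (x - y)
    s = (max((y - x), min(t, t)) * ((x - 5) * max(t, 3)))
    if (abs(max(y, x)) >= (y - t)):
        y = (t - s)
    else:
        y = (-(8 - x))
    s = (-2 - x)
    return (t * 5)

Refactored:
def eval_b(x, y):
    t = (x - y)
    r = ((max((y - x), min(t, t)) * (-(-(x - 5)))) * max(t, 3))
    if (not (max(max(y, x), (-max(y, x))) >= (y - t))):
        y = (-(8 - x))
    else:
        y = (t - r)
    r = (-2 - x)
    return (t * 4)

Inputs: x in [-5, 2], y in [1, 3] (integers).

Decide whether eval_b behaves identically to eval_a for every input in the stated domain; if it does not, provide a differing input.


Consider the input x=-5, y=1.
eval_a: t = -6; s = -180; (abs(max(y, x)) >= (y - t)) -> false; y = -13; s = 3; return -30
eval_b: t = -6; r = -180; (not (max(max(y, x), (-max(y, x))) >= (y - t))) -> true; y = -13; r = 3; return -24
-30 and -24 differ, so these are not the same function on this domain.
verdict: not equivalent; witness: x=-5, y=1


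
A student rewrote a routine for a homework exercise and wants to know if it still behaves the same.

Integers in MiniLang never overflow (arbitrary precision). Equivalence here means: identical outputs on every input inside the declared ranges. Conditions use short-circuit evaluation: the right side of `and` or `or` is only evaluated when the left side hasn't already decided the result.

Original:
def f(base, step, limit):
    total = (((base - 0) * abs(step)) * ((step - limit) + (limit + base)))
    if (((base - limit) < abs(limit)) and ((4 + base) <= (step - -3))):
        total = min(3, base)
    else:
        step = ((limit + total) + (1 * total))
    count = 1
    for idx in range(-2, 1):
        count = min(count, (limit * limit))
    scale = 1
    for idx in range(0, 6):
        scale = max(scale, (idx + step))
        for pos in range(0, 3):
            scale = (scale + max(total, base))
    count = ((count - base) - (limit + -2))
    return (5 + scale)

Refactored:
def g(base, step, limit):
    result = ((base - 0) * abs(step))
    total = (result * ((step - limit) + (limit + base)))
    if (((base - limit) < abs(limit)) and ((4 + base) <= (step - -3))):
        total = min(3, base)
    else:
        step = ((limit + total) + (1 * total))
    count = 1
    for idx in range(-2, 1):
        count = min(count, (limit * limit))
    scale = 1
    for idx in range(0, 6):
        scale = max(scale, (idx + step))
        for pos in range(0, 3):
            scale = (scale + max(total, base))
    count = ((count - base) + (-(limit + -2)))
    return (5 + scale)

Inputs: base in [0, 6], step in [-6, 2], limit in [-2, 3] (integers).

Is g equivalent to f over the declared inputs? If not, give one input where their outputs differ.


Equivalent — the differences include arithmetic usage differs; and local variable names differ; and statement counts differ, yet no declared input distinguishes the two.
One worked example (base=4, step=1, limit=3) — f: total := 20 | (((base - limit) < abs(limit)) and ((4 + base) <= (step - -3))): false | step := 43 | count := 1 | iter idx=-2: | count := 1 | iter idx=-1: | count := 1 | iter idx=0: | count := 1 | scale := 1 | iter idx=0: | scale := 43 | iter pos=0: | scale := 63 | iter pos=1: | scale := 83 | iter pos=2: | scale := 103 | iter idx=1: | scale := 103 | iter pos=0: | scale := 123 | iter pos=1: | scale := 143 | iter pos=2: | scale := 163 | iter idx=2: | scale := 163 | iter pos=0: | scale := 183 | iter pos=1: | scale := 203 | iter pos=2: | scale := 223 | iter idx=3: | scale := 223 | iter pos=0: | scale := 243 | iter pos=1: | scale := 263 | iter pos=2: | scale := 283 | iter idx=4: | scale := 283 | iter pos=0: | scale := 303 | iter pos=1: | scale := 323 | iter pos=2: | scale := 343 | iter idx=5: | scale := 343 | iter pos=0: | scale := 363 | iter pos=1: | scale := 383 | iter pos=2: | scale := 403 | count := -4 | result 408; g: result := 4 | total := 20 | (((base - limit) < abs(limit)) and ((4 + base) <= (step - -3))): false | step := 43 | count := 1 | iter idx=-2: | count := 1 | iter idx=-1: | count := 1 | iter idx=0: | count := 1 | scale := 1 | iter idx=0: | scale := 43 | iter pos=0: | scale := 63 | iter pos=1: | scale := 83 | iter pos=2: | scale := 103 | iter idx=1: | scale := 103 | iter pos=0: | scale := 123 | iter pos=1: | scale := 143 | iter pos=2: | scale := 163 | iter idx=2: | scale := 163 | iter pos=0: | scale := 183 | iter pos=1: | scale := 203 | iter pos=2: | scale := 223 | iter idx=3: | scale := 223 | iter pos=0: | scale := 243 | iter pos=1: | scale := 263 | iter pos=2: | scale := 283 | iter idx=4: | scale := 283 | iter pos=0: | scale := 303 | iter pos=1: | scale := 323 | iter pos=2: | scale := 343 | iter idx=5: | scale := 343 | iter pos=0: | scale := 363 | iter pos=1: | scale := 383 | iter pos=2: | scale := 403 | count := -4 | result 408; agreement on 408.
Sweeping the whole domain (378 inputs) finds no disagreement.
verdict: equivalent


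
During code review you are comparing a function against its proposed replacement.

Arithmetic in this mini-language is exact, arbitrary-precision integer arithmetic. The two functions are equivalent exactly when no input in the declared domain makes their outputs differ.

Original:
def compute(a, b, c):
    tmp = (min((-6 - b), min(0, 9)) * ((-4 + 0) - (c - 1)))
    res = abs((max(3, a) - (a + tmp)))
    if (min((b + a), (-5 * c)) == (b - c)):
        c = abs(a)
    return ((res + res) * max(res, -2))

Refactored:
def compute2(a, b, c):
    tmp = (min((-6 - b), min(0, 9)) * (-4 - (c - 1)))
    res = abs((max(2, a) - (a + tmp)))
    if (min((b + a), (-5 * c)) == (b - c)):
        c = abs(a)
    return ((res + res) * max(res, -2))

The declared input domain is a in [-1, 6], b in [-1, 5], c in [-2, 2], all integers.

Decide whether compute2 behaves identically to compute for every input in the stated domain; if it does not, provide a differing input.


Try a=-1, b=-1, c=-2.
compute: tmp becomes 5; next res becomes 1; next (min((b + a), (-5 * c)) == (b - c)) evaluates to false; next final value 2
compute2: tmp becomes 5; next res becomes 2; next (min((b + a), (-5 * c)) == (b - c)) evaluates to false; next final value 8
2 against 8: the behavior changed.
verdict: not equivalent; witness: a=-1, b=-1, c=-2


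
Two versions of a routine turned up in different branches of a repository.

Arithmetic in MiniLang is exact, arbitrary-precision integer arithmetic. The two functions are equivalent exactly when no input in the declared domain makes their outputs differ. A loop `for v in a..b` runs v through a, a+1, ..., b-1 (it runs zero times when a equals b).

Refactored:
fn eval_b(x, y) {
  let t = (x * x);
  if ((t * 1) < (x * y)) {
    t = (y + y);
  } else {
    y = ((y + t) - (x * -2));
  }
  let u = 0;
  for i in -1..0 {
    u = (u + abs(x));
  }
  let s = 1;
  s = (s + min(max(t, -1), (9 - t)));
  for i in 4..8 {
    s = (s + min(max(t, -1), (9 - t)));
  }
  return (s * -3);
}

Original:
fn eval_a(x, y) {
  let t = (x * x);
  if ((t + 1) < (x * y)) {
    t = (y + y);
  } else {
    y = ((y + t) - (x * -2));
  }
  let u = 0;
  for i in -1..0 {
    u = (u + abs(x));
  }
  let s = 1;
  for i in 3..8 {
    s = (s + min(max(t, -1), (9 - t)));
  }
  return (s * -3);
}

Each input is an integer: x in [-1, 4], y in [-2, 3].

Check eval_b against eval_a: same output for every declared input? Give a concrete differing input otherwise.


Consider the input x=-1, y=-2.
eval_a: t := 1 | ((t + 1) < (x * y)): false | y := -3 | u := 0 | iter i=-1: | u := 1 | s := 1 | iter i=3: | s := 2 | iter i=4: | s := 3 | iter i=5: | s := 4 | iter i=6: | s := 5 | iter i=7: | s := 6 | result -18
eval_b: t := 1 | ((t * 1) < (x * y)): true | t := -4 | u := 0 | iter i=-1: | u := 1 | s := 1 | s := 0 | iter i=4: | s := -1 | iter i=5: | s := -2 | iter i=6: | s := -3 | iter i=7: | s := -4 | result 12
-18 vs 12 — the two versions disagree here.
verdict: not equivalent; witness: x=-1, y=-2


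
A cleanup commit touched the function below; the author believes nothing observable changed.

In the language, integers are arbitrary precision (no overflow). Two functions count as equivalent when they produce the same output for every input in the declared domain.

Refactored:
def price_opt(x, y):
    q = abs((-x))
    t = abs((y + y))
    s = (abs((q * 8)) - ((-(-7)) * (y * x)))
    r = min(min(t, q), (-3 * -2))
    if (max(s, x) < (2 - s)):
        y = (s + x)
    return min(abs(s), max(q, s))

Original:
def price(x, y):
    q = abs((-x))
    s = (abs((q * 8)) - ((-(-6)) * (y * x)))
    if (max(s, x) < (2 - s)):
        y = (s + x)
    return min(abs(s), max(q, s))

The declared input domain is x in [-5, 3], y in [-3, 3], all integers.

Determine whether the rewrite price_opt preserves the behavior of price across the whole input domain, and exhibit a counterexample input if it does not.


Take x=-5, y=-1.
price: q = 5; s = 10; (max(s, x) < (2 - s)) -> false; return 10
price_opt: q = 5; t = 2; s = 5; r = 2; (max(s, x) < (2 - s)) -> false; return 5
10 and 5 differ, so these are not the same function on this domain.
verdict: not equivalent; witness: x=-5, y=-1


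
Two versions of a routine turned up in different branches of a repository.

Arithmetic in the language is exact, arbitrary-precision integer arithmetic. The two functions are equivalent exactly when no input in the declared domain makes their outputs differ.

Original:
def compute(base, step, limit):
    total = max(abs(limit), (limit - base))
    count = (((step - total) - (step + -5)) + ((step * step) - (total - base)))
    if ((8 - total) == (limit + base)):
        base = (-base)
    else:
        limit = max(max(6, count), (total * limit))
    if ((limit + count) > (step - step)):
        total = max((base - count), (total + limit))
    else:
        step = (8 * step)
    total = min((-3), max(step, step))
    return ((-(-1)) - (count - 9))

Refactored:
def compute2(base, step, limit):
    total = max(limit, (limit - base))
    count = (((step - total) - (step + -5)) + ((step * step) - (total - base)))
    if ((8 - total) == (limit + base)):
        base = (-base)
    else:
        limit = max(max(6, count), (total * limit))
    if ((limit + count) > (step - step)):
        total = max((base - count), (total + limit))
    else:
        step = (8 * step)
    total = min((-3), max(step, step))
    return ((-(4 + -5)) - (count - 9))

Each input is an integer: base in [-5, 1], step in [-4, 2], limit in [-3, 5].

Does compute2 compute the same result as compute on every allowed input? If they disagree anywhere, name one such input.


Not equivalent: base=-5, step=-4, limit=-3 separates them (0 vs -2).
compute: total := 3 | count := 10 | ((8 - total) == (limit + base)): false | limit := 10 | ((limit + count) > (step - step)): true | total := 13 | total := -4 | result 0
compute2: total := 2 | count := 12 | ((8 - total) == (limit + base)): false | limit := 12 | ((limit + count) > (step - step)): true | total := 14 | total := -4 | result -2
verdict: not equivalent; witness: base=-5, step=-4, limit=-3


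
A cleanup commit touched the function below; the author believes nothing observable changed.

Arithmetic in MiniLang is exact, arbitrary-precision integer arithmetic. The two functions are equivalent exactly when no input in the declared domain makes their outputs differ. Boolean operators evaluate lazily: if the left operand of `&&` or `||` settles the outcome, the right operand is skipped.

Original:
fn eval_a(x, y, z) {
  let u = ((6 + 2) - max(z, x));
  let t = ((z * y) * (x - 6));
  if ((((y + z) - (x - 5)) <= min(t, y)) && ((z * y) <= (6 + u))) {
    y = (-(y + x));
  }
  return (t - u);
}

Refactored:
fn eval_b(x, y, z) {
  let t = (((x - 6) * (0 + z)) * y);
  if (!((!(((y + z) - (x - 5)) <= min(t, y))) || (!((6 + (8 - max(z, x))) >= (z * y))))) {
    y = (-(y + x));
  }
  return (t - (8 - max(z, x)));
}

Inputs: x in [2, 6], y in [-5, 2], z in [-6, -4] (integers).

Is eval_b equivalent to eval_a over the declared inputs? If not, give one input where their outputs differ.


The two are interchangeable: statement counts differ, plus local variable names differ, plus boolean connective usage differs, plus comparison usage differs, plus arithmetic usage differs, plus constant usage differs, plus min/max/abs usage differs, and every declared input agrees.
Spot check at x=5, y=0, z=-5 — eval_a: u=3, then t=0, then ((((y + z) - (x - 5)) <= min(t, y)) && ((z * y) <= (6 + u))) is true, then y=-5, then returns -3. eval_b: t=0, then (!((!(((y + z) - (x - 5)) <= min(t, y))) || (!((6 + (8 - max(z, x))) >= (z * y))))) is true, then y=-5, then returns -3. Both give -3.
Across all 120 domain points the two functions coincide.
verdict: equivalent


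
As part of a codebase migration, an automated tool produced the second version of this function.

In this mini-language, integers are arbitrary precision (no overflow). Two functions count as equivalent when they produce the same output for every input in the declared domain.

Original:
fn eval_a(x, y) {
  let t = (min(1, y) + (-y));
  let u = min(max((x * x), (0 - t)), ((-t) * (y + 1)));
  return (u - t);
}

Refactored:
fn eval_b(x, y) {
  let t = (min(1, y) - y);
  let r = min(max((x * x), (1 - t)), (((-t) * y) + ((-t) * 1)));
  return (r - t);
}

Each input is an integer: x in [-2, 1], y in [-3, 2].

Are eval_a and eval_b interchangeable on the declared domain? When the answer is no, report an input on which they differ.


Not equivalent: x=-1, y=2 separates them (2 vs 3).
eval_a: t=-1, then u=1, then returns 2
eval_b: t=-1, then r=2, then returns 3
verdict: not equivalent; witness: x=-1, y=2


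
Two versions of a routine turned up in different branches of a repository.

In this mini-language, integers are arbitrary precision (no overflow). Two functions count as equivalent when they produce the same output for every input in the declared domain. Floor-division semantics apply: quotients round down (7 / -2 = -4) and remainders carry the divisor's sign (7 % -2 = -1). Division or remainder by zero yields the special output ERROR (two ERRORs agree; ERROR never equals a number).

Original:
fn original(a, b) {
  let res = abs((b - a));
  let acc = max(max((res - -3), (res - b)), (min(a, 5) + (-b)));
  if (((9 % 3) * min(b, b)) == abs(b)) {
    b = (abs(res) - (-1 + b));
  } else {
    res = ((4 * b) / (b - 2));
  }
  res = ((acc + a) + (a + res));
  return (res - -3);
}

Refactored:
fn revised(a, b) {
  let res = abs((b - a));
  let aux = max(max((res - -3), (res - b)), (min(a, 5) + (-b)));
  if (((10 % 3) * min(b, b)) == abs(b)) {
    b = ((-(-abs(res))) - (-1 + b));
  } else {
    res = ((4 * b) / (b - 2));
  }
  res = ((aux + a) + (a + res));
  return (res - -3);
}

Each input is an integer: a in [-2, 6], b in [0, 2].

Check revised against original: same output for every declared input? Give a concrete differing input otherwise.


Input a=-2, b=1: 1 from original versus 8 from revised.
verdict: not equivalent; witness: a=-2, b=1


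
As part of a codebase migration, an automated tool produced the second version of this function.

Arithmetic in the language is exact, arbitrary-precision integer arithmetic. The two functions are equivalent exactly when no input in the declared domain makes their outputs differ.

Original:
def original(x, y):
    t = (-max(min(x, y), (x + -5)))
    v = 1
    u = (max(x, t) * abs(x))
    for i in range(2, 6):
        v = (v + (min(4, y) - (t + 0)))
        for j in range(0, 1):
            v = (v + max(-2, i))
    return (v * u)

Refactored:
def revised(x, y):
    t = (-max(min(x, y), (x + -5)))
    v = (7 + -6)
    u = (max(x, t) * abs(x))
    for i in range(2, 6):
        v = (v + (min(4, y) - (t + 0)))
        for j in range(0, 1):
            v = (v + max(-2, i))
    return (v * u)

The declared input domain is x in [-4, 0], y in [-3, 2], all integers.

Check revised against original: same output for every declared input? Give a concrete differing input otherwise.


Behavior is preserved: although constant usage differs; and arithmetic usage differs, the outputs never diverge.
As a probe, take x=0, y=-3: original runs t := 3 | v := 1 | u := 0 | iter i=2: | v := -5 | iter j=0: | v := -3 | iter i=3: | v := -9 | iter j=0: | v := -6 | iter i=4: | v := -12 | iter j=0: | v := -8 | iter i=5: | v := -14 | iter j=0: | v := -9 | result 0; revised runs t := 3 | v := 1 | u := 0 | iter i=2: | v := -5 | iter j=0: | v := -3 | iter i=3: | v := -9 | iter j=0: | v := -6 | iter i=4: | v := -12 | iter j=0: | v := -8 | iter i=5: | v := -14 | iter j=0: | v := -9 | result 0; both end at 0.
Every one of the 30 inputs gives matching results.
verdict: equivalent


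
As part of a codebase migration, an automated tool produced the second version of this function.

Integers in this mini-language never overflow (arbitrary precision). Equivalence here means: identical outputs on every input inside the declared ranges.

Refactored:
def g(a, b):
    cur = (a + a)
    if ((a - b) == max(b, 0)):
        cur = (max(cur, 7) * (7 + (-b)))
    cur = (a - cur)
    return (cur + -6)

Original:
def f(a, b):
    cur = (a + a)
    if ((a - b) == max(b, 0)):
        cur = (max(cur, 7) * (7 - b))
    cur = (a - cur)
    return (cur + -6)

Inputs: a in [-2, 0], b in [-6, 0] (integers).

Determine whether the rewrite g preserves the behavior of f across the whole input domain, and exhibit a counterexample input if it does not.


The two versions differ — the changes include arithmetic usage differs.
Spot check at a=0, b=-4 — f: cur=0, then ((a - b) == max(b, 0)) is false, then cur=0, then returns -6. g: cur=0, then ((a - b) == max(b, 0)) is false, then cur=0, then returns -6. Both give -6.
Checked all 21 inputs in the declared domain: the outputs agree on every one.
verdict: equivalent


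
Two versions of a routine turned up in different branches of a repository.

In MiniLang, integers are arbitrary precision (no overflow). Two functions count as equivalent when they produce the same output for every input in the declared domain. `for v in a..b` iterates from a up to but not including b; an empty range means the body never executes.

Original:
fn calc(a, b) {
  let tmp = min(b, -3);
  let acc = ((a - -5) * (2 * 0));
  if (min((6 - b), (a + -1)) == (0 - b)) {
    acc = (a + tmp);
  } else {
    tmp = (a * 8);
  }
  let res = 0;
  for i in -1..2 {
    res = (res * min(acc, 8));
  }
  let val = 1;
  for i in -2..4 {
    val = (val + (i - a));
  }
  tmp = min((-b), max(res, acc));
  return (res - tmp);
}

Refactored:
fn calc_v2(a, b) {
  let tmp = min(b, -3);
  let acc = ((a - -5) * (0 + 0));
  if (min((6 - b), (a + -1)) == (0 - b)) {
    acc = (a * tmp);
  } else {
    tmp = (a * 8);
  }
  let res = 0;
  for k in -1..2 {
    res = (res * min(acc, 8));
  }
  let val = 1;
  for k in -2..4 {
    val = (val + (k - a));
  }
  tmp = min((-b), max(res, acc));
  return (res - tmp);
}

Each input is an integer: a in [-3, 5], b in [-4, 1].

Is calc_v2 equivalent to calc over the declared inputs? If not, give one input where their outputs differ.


Take a=4, b=-3.
calc: tmp becomes -3; next acc becomes 0; next (min((6 - b), (a + -1)) == (0 - b)) evaluates to true; next acc becomes 1; next res becomes 0; next at i=-1:; next res becomes 0; next at i=0:; next res becomes 0; next at i=1:; next res becomes 0; next val becomes 1; next at i=-2:; next val becomes -5; next at i=-1:; next val becomes -10; next at i=0:; next val becomes -14; next at i=1:; next val becomes -17; next at i=2:; next val becomes -19; next at i=3:; next val becomes -20; next tmp becomes 1; next final value -1
calc_v2: tmp becomes -3; next acc becomes 0; next (min((6 - b), (a + -1)) == (0 - b)) evaluates to true; next acc becomes -12; next res becomes 0; next at k=-1:; next res becomes 0; next at k=0:; next res becomes 0; next at k=1:; next res becomes 0; next val becomes 1; next at k=-2:; next val becomes -5; next at k=-1:; next val becomes -10; next at k=0:; next val becomes -14; next at k=1:; next val becomes -17; next at k=2:; next val becomes -19; next at k=3:; next val becomes -20; next tmp becomes 0; next final value 0
-1 vs 0 — the two versions disagree here.
verdict: not equivalent; witness: a=4, b=-3


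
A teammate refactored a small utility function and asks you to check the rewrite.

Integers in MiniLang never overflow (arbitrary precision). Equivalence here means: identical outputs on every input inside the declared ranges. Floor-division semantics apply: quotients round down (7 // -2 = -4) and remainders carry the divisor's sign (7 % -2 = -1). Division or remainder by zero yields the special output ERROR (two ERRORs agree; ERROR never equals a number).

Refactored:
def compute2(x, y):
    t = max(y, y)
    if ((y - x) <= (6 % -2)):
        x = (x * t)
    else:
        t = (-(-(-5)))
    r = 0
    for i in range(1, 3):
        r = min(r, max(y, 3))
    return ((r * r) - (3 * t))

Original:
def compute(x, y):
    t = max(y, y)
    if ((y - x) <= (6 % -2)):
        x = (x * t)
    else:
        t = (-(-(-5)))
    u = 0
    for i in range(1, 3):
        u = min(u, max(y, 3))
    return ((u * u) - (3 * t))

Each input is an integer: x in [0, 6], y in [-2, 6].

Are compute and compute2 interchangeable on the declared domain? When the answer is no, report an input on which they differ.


Equivalent — the differences include local variable names differ, yet no declared input distinguishes the two.
Tracing x=4, y=-2: compute: t = -2; ((y - x) <= (6 % -2)) -> true; x = -8; u = 0; [i=1]; u = 0; [i=2]; u = 0; return 6 | compute2: t = -2; ((y - x) <= (6 % -2)) -> true; x = -8; r = 0; [i=1]; r = 0; [i=2]; r = 0; return 6 — matching result 6.
Across all 63 domain points the two functions coincide.
verdict: equivalent


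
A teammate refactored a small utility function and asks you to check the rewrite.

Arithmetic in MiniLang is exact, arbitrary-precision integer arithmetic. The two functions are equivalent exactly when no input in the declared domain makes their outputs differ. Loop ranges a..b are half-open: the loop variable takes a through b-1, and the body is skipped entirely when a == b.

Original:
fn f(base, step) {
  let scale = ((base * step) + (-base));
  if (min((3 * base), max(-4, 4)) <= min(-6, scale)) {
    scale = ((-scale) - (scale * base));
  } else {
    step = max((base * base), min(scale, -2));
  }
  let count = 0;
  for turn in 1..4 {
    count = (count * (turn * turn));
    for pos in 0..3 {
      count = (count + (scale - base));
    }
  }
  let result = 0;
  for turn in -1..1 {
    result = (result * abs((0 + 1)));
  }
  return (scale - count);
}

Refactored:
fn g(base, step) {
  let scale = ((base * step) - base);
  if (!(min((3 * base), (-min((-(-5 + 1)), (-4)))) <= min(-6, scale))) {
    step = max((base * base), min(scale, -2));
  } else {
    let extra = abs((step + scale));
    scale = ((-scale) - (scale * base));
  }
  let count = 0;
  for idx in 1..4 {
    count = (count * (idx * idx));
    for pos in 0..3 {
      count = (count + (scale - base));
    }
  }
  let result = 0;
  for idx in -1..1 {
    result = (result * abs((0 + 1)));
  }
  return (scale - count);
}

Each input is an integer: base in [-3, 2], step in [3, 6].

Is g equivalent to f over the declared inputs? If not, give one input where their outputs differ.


This is a faithful refactor — boolean connective usage differs; arithmetic usage differs; local variable names differ; constant usage differs; statement counts differ; min/max/abs usage differs, but the computed results match everywhere.
One worked example (base=-2, step=5) — f: scale = -8; (min((3 * base), max(-4, 4)) <= min(-6, scale)) -> false; step = 4; count = 0; [turn=1]; count = 0; [pos=0]; count = -6; [pos=1]; count = -12; [pos=2]; count = -18; [turn=2]; count = -72; [pos=0]; count = -78; [pos=1]; count = -84; [pos=2]; count = -90; [turn=3]; count = -810; [pos=0]; count = -816; [pos=1]; count = -822; [pos=2]; count = -828; result = 0; [turn=-1]; result = 0; [turn=0]; result = 0; return 820; g: scale = -8; (!(min((3 * base), (-min((-(-5 + 1)), (-4)))) <= min(-6, scale))) -> true; step = 4; count = 0; [idx=1]; count = 0; [pos=0]; count = -6; [pos=1]; count = -12; [pos=2]; count = -18; [idx=2]; count = -72; [pos=0]; count = -78; [pos=1]; count = -84; [pos=2]; count = -90; [idx=3]; count = -810; [pos=0]; count = -816; [pos=1]; count = -822; [pos=2]; count = -828; result = 0; [idx=-1]; result = 0; [idx=0]; result = 0; return 820; agreement on 820.
Checked all 24 inputs in the declared domain: the outputs agree on every one.
verdict: equivalent


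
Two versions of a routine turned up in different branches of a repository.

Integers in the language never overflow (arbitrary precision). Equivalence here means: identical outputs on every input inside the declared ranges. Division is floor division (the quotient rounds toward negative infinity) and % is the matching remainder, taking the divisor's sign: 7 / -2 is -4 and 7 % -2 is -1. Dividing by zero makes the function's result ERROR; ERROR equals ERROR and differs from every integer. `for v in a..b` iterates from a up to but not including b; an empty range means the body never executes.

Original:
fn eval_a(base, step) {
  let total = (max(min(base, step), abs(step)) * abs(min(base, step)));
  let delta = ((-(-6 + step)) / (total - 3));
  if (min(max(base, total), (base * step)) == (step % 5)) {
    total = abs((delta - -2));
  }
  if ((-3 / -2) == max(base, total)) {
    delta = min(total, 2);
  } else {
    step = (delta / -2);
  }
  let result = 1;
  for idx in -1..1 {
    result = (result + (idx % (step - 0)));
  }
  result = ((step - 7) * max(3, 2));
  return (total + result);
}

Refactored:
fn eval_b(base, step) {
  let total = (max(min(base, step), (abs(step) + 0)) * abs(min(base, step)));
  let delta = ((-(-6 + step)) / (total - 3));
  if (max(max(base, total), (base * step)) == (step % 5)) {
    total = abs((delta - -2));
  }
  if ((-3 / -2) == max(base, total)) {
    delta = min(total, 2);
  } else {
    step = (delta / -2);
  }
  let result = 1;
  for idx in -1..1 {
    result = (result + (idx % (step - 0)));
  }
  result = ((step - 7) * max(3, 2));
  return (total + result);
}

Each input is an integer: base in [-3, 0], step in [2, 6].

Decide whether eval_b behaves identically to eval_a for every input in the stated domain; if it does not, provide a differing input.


Equivalent. The edit looks behavioral (`min(max(base, total), (base * step))` became `max(max(base, total), (base * step))`), but over these ranges it never changes the outcome.
Checked all 20 inputs in the declared domain: the outputs agree on every one.
As a probe, take base=-3, step=4: eval_a runs total := 12 | delta := 0 | (min(max(base, total), (base * step)) == (step % 5)): false | ((-3 / -2) == max(base, total)): false | step := 0 | result := 1 | iter idx=-1: | divide-by-zero, output ERROR; eval_b runs total := 12 | delta := 0 | (max(max(base, total), (base * step)) == (step % 5)): false | ((-3 / -2) == max(base, total)): false | step := 0 | result := 1 | iter idx=-1: | divide-by-zero, output ERROR; both end at ERROR.
verdict: equivalent


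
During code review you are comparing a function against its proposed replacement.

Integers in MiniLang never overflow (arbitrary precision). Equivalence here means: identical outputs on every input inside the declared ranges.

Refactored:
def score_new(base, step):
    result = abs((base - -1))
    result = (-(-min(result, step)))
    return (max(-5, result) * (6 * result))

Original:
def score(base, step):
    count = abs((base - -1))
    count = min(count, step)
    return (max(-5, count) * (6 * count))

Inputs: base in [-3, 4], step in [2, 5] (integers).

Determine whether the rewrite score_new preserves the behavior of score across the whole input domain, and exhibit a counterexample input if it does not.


Differences: local variable names differ — yet all 32 inputs agree.
verdict: equivalent


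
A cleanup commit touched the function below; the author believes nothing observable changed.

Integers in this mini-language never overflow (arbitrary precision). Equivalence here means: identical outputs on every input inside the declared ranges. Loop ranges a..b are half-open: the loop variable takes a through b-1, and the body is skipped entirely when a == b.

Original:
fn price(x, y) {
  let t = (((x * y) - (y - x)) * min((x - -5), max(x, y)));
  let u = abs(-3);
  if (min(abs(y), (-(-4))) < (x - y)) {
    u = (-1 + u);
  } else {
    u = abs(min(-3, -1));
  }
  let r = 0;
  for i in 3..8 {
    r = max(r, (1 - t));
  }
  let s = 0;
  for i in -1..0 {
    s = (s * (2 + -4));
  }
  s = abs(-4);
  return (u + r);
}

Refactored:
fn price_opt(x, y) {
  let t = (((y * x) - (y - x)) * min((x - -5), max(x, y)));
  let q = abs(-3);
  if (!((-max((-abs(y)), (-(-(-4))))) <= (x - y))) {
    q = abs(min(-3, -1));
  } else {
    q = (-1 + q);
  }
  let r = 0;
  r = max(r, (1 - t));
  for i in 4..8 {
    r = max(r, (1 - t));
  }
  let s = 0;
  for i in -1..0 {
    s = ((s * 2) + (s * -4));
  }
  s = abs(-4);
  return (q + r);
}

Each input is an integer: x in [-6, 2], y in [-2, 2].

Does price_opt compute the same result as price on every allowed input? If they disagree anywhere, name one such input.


Evaluate both at x=0, y=-2.
price: t := 0 | u := 3 | (min(abs(y), (-(-4))) < (x - y)): false | u := 3 | r := 0 | iter i=3: | r := 1 | iter i=4: | r := 1 | iter i=5: | r := 1 | iter i=6: | r := 1 | iter i=7: | r := 1 | s := 0 | iter i=-1: | s := 0 | s := 4 | result 4
price_opt: t := 0 | q := 3 | (!((-max((-abs(y)), (-(-(-4))))) <= (x - y))): false | q := 2 | r := 0 | r := 1 | iter i=4: | r := 1 | iter i=5: | r := 1 | iter i=6: | r := 1 | iter i=7: | r := 1 | s := 0 | iter i=-1: | s := 0 | s := 4 | result 3
4 and 3 differ, so these are not the same function on this domain.
verdict: not equivalent; witness: x=0, y=-2
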